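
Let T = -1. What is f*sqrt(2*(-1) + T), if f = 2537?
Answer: 2537*I*sqrt(3) ≈ 4394.2*I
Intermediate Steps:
f*sqrt(2*(-1) + T) = 2537*sqrt(2*(-1) - 1) = 2537*sqrt(-2 - 1) = 2537*sqrt(-3) = 2537*(I*sqrt(3)) = 2537*I*sqrt(3)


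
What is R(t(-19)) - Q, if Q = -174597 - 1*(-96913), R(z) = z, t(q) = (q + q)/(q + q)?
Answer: 77685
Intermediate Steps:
t(q) = 1 (t(q) = (2*q)/((2*q)) = (2*q)*(1/(2*q)) = 1)
Q = -77684 (Q = -174597 + 96913 = -77684)
R(t(-19)) - Q = 1 - 1*(-77684) = 1 + 77684 = 77685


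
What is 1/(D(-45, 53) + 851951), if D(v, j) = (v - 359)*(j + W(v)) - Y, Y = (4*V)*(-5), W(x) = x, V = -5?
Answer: 1/848619 ≈ 1.1784e-6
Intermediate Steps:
Y = 100 (Y = (4*(-5))*(-5) = -20*(-5) = 100)
D(v, j) = -100 + (-359 + v)*(j + v) (D(v, j) = (v - 359)*(j + v) - 1*100 = (-359 + v)*(j + v) - 100 = -100 + (-359 + v)*(j + v))
1/(D(-45, 53) + 851951) = 1/((-100 + (-45)² - 359*53 - 359*(-45) + 53*(-45)) + 851951) = 1/((-100 + 2025 - 19027 + 16155 - 2385) + 851951) = 1/(-3332 + 851951) = 1/848619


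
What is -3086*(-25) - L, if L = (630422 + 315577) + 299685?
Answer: -1168534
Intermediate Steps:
L = 1245684 (L = 945999 + 299685 = 1245684)
-3086*(-25) - L = -3086*(-25) - 1*1245684 = 77150 - 1245684 = -1168534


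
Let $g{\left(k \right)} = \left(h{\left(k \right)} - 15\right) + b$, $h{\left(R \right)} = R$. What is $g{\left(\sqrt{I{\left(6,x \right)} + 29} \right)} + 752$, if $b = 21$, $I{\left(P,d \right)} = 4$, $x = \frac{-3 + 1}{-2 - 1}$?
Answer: $758 + \sqrt{33} \approx 763.74$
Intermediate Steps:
$x = \frac{2}{3}$ ($x = - \frac{2}{-3} = \left(-2\right) \left(- \frac{1}{3}\right) = \frac{2}{3} \approx 0.66667$)
$g{\left(k \right)} = 6 + k$ ($g{\left(k \right)} = \left(k - 15\right) + 21 = \left(-15 + k\right) + 21 = 6 + k$)
$g{\left(\sqrt{I{\left(6,x \right)} + 29} \right)} + 752 = \left(6 + \sqrt{4 + 29}\right) + 752 = \left(6 + \sqrt{33}\right) + 752 = 758 + \sqrt{33}$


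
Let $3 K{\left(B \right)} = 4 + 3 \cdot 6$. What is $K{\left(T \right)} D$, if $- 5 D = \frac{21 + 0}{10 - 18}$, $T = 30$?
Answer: $\frac{77}{20} \approx 3.85$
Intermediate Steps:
$K{\left(B \right)} = \frac{22}{3}$ ($K{\left(B \right)} = \frac{4 + 3 \cdot 6}{3} = \frac{4 + 18}{3} = \frac{1}{3} \cdot 22 = \frac{22}{3}$)
$D = \frac{21}{40}$ ($D = - \frac{\left(21 + 0\right) \frac{1}{10 - 18}}{5} = - \frac{21 \frac{1}{-8}}{5} = - \frac{21 \left(- \frac{1}{8}\right)}{5} = \left(- \frac{1}{5}\right) \left(- \frac{21}{8}\right) = \frac{21}{40} \approx 0.525$)
$K{\left(T \right)} D = \frac{22}{3} \cdot \frac{21}{40} = \frac{77}{20}$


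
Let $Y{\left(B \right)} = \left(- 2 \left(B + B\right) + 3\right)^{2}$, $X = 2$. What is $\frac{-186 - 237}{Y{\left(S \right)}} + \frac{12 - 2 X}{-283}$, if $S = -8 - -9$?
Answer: $- \frac{119717}{283} \approx -423.03$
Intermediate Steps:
$S = 1$ ($S = -8 + 9 = 1$)
$Y{\left(B \right)} = \left(3 - 4 B\right)^{2}$ ($Y{\left(B \right)} = \left(- 2 \cdot 2 B + 3\right)^{2} = \left(- 4 B + 3\right)^{2} = \left(3 - 4 B\right)^{2}$)
$\frac{-186 - 237}{Y{\left(S \right)}} + \frac{12 - 2 X}{-283} = \frac{-186 - 237}{\left(-3 + 4 \cdot 1\right)^{2}} + \frac{12 - 4}{-283} = \frac{-186 - 237}{\left(-3 + 4\right)^{2}} + \left(12 - 4\right) \left(- \frac{1}{283}\right) = - \frac{423}{1^{2}} + 8 \left(- \frac{1}{283}\right) = - \frac{423}{1} - \frac{8}{283} = \left(-423\right) 1 - \frac{8}{283} = -423 - \frac{8}{283} = - \frac{119717}{283}$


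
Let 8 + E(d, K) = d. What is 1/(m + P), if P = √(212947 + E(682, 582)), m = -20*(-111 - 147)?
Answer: 1720/8803993 - √213621/26411979 ≈ 0.00017787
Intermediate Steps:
m = 5160 (m = -20*(-258) = 5160)
E(d, K) = -8 + d
P = √213621 (P = √(212947 + (-8 + 682)) = √(212947 + 674) = √213621 ≈ 462.19)
1/(m + P) = 1/(5160 + √213621)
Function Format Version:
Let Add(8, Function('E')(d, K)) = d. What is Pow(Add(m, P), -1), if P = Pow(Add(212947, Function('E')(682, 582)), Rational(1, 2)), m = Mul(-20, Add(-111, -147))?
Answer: Add(Rational(1720, 8803993), Mul(Rational(-1, 26411979), Pow(213621, Rational(1, 2)))) ≈ 0.00017787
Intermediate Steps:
m = 5160 (m = Mul(-20, -258) = 5160)
Function('E')(d, K) = Add(-8, d)
P = Pow(213621, Rational(1, 2)) (P = Pow(Add(212947, Add(-8, 682)), Rational(1, 2)) = Pow(Add(212947, 674), Rational(1, 2)) = Pow(213621, Rational(1, 2)) ≈ 462.19)
Pow(Add(m, P), -1) = Pow(Add(5160, Pow(213621, Rational(1, 2))), -1)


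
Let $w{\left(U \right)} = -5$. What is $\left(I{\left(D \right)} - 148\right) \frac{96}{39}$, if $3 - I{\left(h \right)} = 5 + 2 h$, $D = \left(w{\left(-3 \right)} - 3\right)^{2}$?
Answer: $- \frac{8896}{13} \approx -684.31$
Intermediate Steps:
$D = 64$ ($D = \left(-5 - 3\right)^{2} = \left(-8\right)^{2} = 64$)
$I{\left(h \right)} = -2 - 2 h$ ($I{\left(h \right)} = 3 - \left(5 + 2 h\right) = -2 - 2 h$)
$\left(I{\left(D \right)} - 148\right) \frac{96}{39} = \left(\left(-2 - 128\right) - 148\right) \frac{96}{39} = \left(\left(-2 - 128\right) - 148\right) 96 \cdot \frac{1}{39} = \left(-130 - 148\right) \frac{32}{13} = \left(-278\right) \frac{32}{13} = - \frac{8896}{13}$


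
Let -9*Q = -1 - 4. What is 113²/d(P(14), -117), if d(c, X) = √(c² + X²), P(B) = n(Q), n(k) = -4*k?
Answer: 114921*√1109209/1109209 ≈ 109.12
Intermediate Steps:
Q = 5/9 (Q = -(-1 - 4)/9 = -⅑*(-5) = 5/9 ≈ 0.55556)
P(B) = -20/9 (P(B) = -4*5/9 = -20/9)
d(c, X) = √(X² + c²)
113²/d(P(14), -117) = 113²/(√((-117)² + (-20/9)²)) = 12769/(√(13689 + 400/81)) = 12769/(√(1109209/81)) = 12769/((√1109209/9)) = 12769*(9*√1109209/1109209) = 114921*√1109209/1109209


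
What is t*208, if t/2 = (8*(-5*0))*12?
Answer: 0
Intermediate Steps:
t = 0 (t = 2*((8*(-5*0))*12) = 2*((8*0)*12) = 2*(0*12) = 2*0 = 0)
t*208 = 0*208 = 0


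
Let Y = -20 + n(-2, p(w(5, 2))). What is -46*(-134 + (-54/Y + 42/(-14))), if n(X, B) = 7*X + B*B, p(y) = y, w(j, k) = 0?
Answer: 105892/17 ≈ 6228.9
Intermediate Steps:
n(X, B) = B² + 7*X (n(X, B) = 7*X + B² = B² + 7*X)
Y = -34 (Y = -20 + (0² + 7*(-2)) = -20 + (0 - 14) = -20 - 14 = -34)
-46*(-134 + (-54/Y + 42/(-14))) = -46*(-134 + (-54/(-34) + 42/(-14))) = -46*(-134 + (-54*(-1/34) + 42*(-1/14))) = -46*(-134 + (27/17 - 3)) = -46*(-134 - 24/17) = -46*(-2302/17) = 105892/17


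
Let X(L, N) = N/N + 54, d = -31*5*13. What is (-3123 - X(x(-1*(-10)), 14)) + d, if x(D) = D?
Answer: -5193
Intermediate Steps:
d = -2015 (d = -155*13 = -2015)
X(L, N) = 55 (X(L, N) = 1 + 54 = 55)
(-3123 - X(x(-1*(-10)), 14)) + d = (-3123 - 1*55) - 2015 = (-3123 - 55) - 2015 = -3178 - 2015 = -5193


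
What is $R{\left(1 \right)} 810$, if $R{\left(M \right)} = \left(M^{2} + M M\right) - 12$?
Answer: $-8100$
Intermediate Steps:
$R{\left(M \right)} = -12 + 2 M^{2}$ ($R{\left(M \right)} = \left(M^{2} + M^{2}\right) - 12 = 2 M^{2} - 12 = -12 + 2 M^{2}$)
$R{\left(1 \right)} 810 = \left(-12 + 2 \cdot 1^{2}\right) 810 = \left(-12 + 2 \cdot 1\right) 810 = \left(-12 + 2\right) 810 = \left(-10\right) 810 = -8100$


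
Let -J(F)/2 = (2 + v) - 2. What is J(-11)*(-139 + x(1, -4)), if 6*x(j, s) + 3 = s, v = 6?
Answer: 1682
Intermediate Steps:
x(j, s) = -½ + s/6
J(F) = -12 (J(F) = -2*((2 + 6) - 2) = -2*(8 - 2) = -2*6 = -12)
J(-11)*(-139 + x(1, -4)) = -12*(-139 + (-½ + (⅙)*(-4))) = -12*(-139 + (-½ - ⅔)) = -12*(-139 - 7/6) = -12*(-841/6) = 1682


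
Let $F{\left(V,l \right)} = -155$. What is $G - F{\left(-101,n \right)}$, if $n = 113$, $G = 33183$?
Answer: $33338$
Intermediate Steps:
$G - F{\left(-101,n \right)} = 33183 - -155 = 33183 + 155 = 33338$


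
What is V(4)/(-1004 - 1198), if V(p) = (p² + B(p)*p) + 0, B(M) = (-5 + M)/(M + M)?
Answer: -31/4404 ≈ -0.0070391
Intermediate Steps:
B(M) = (-5 + M)/(2*M) (B(M) = (-5 + M)/((2*M)) = (-5 + M)*(1/(2*M)) = (-5 + M)/(2*M))
V(p) = -5/2 + p² + p/2 (V(p) = (p² + ((-5 + p)/(2*p))*p) + 0 = (p² + (-5/2 + p/2)) + 0 = (-5/2 + p² + p/2) + 0 = -5/2 + p² + p/2)
V(4)/(-1004 - 1198) = (-5/2 + 4² + (½)*4)/(-1004 - 1198) = (-5/2 + 16 + 2)/(-2202) = (31/2)*(-1/2202) = -31/4404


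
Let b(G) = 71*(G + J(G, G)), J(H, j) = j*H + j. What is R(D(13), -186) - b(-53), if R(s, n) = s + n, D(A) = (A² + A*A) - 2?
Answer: -191763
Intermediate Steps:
D(A) = -2 + 2*A² (D(A) = (A² + A²) - 2 = 2*A² - 2 = -2 + 2*A²)
J(H, j) = j + H*j (J(H, j) = H*j + j = j + H*j)
b(G) = 71*G + 71*G*(1 + G) (b(G) = 71*(G + G*(1 + G)) = 71*G + 71*G*(1 + G))
R(s, n) = n + s
R(D(13), -186) - b(-53) = (-186 + (-2 + 2*13²)) - 71*(-53)*(2 - 53) = (-186 + (-2 + 2*169)) - 71*(-53)*(-51) = (-186 + (-2 + 338)) - 1*191913 = (-186 + 336) - 191913 = 150 - 191913 = -191763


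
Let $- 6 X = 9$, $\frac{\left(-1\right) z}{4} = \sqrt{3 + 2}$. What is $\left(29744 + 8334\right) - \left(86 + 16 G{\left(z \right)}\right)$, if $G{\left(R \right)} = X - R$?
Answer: $38016 - 64 \sqrt{5} \approx 37873.0$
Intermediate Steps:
$z = - 4 \sqrt{5}$ ($z = - 4 \sqrt{3 + 2} = - 4 \sqrt{5} \approx -8.9443$)
$X = - \frac{3}{2}$ ($X = \left(- \frac{1}{6}\right) 9 = - \frac{3}{2} \approx -1.5$)
$G{\left(R \right)} = - \frac{3}{2} - R$
$\left(29744 + 8334\right) - \left(86 + 16 G{\left(z \right)}\right) = \left(29744 + 8334\right) - \left(86 + 16 \left(- \frac{3}{2} - - 4 \sqrt{5}\right)\right) = 38078 - \left(86 + 16 \left(- \frac{3}{2} + 4 \sqrt{5}\right)\right) = 38078 + \left(\left(24 - 64 \sqrt{5}\right) - 86\right) = 38078 - \left(62 + 64 \sqrt{5}\right) = 38016 - 64 \sqrt{5}$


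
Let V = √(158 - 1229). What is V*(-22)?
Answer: -66*I*√119 ≈ -719.97*I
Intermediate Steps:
V = 3*I*√119 (V = √(-1071) = 3*I*√119 ≈ 32.726*I)
V*(-22) = (3*I*√119)*(-22) = -66*I*√119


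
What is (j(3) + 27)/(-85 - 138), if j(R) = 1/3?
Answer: -82/669 ≈ -0.12257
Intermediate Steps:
j(R) = 1/3
(j(3) + 27)/(-85 - 138) = (1/3 + 27)/(-85 - 138) = (82/3)/(-223) = -1/223*82/3 = -82/669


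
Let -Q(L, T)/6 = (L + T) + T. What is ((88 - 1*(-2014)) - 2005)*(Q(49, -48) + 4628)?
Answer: 476270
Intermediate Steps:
Q(L, T) = -12*T - 6*L (Q(L, T) = -6*((L + T) + T) = -6*(L + 2*T) = -12*T - 6*L)
((88 - 1*(-2014)) - 2005)*(Q(49, -48) + 4628) = ((88 - 1*(-2014)) - 2005)*((-12*(-48) - 6*49) + 4628) = ((88 + 2014) - 2005)*((576 - 294) + 4628) = (2102 - 2005)*(282 + 4628) = 97*4910 = 476270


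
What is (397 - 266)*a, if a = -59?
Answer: -7729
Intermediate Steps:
(397 - 266)*a = (397 - 266)*(-59) = 131*(-59) = -7729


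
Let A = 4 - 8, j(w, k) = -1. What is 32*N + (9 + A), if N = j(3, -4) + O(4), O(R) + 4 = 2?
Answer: -91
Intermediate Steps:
A = -4
O(R) = -2 (O(R) = -4 + 2 = -2)
N = -3 (N = -1 - 2 = -3)
32*N + (9 + A) = 32*(-3) + (9 - 4) = -96 + 5 = -91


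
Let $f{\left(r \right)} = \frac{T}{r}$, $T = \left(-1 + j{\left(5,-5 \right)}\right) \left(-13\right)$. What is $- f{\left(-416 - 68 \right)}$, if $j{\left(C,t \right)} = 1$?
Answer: $0$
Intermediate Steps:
$T = 0$ ($T = \left(-1 + 1\right) \left(-13\right) = 0 \left(-13\right) = 0$)
$f{\left(r \right)} = 0$ ($f{\left(r \right)} = \frac{0}{r} = 0$)
$- f{\left(-416 - 68 \right)} = \left(-1\right) 0 = 0$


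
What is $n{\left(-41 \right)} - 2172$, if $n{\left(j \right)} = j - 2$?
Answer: $-2215$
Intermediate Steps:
$n{\left(j \right)} = -2 + j$ ($n{\left(j \right)} = j - 2 = -2 + j$)
$n{\left(-41 \right)} - 2172 = \left(-2 - 41\right) - 2172 = -43 - 2172 = -2215$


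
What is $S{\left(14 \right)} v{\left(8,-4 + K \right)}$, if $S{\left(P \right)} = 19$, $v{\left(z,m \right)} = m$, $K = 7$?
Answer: $57$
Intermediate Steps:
$S{\left(14 \right)} v{\left(8,-4 + K \right)} = 19 \left(-4 + 7\right) = 19 \cdot 3 = 57$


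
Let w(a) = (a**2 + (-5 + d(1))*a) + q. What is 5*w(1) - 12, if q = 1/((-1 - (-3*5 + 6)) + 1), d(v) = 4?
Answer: -103/9 ≈ -11.444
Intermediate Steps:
q = 1/9 (q = 1/((-1 - (-15 + 6)) + 1) = 1/((-1 - 1*(-9)) + 1) = 1/((-1 + 9) + 1) = 1/(8 + 1) = 1/9 ≈ 0.11111)
w(a) = 1/9 + a**2 - a (w(a) = (a**2 + (-5 + 4)*a) + 1/9 = (a**2 - a) + 1/9 = 1/9 + a**2 - a)
5*w(1) - 12 = 5*(1/9 + 1**2 - 1*1) - 12 = 5*(1/9 + 1 - 1) - 12 = 5*(1/9) - 12 = 5/9 - 12 = -103/9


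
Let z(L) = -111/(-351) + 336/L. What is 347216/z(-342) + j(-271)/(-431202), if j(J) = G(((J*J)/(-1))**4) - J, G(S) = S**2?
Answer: -626662514298981727692577727917870817316344/319305081 ≈ -1.9626e+33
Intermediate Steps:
z(L) = 37/117 + 336/L (z(L) = -111*(-1/351) + 336/L = 37/117 + 336/L)
j(J) = J**16 - J (j(J) = (((J*J)/(-1))**4)**2 - J = ((J**2*(-1))**4)**2 - J = ((-J**2)**4)**2 - J = (J**8)**2 - J = J**16 - J)
347216/z(-342) + j(-271)/(-431202) = 347216/(37/117 + 336/(-342)) + ((-271)**16 - 1*(-271))/(-431202) = 347216/(37/117 + 336*(-1/342)) + (846269431868982751779308207631947032321 + 271)*(-1/431202) = 347216/(37/117 - 56/57) + 846269431868982751779308207631947032592*(-1/431202) = 347216/(-1481/2223) - 423134715934491375889654103815973516296/215601 = 347216*(-2223/1481) - 423134715934491375889654103815973516296/215601 = -771861168/1481 - 423134715934491375889654103815973516296/215601 = -626662514298981727692577727917870817316344/319305081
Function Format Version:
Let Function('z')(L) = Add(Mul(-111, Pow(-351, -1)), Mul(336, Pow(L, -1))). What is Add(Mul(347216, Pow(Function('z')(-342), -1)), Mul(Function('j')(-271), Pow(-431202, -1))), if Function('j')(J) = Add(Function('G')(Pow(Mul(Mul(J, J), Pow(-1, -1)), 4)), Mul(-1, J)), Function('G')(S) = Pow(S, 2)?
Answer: Rational(-626662514298981727692577727917870817316344, 319305081) ≈ -1.9626e+33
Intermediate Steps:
Function('z')(L) = Add(Rational(37, 117), Mul(336, Pow(L, -1))) (Function('z')(L) = Add(Mul(-111, Rational(-1, 351)), Mul(336, Pow(L, -1))) = Add(Rational(37, 117), Mul(336, Pow(L, -1))))
Function('j')(J) = Add(Pow(J, 16), Mul(-1, J)) (Function('j')(J) = Add(Pow(Pow(Mul(Mul(J, J), Pow(-1, -1)), 4), 2), Mul(-1, J)) = Add(Pow(Pow(Mul(Pow(J, 2), -1), 4), 2), Mul(-1, J)) = Add(Pow(Pow(Mul(-1, Pow(J, 2)), 4), 2), Mul(-1, J)) = Add(Pow(Pow(J, 8), 2), Mul(-1, J)) = Add(Pow(J, 16), Mul(-1, J)))
Add(Mul(347216, Pow(Function('z')(-342), -1)), Mul(Function('j')(-271), Pow(-431202, -1))) = Add(Mul(347216, Pow(Add(Rational(37, 117), Mul(336, Pow(-342, -1))), -1)), Mul(Add(Pow(-271, 16), Mul(-1, -271)), Pow(-431202, -1))) = Add(Mul(347216, Pow(Add(Rational(37, 117), Mul(336, Rational(-1, 342))), -1)), Mul(Add(846269431868982751779308207631947032321, 271), Rational(-1, 431202))) = Add(Mul(347216, Pow(Add(Rational(37, 117), Rational(-56, 57)), -1)), Mul(846269431868982751779308207631947032592, Rational(-1, 431202))) = Add(Mul(347216, Pow(Rational(-1481, 2223), -1)), Rational(-423134715934491375889654103815973516296, 215601)) = Add(Mul(347216, Rational(-2223, 1481)), Rational(-423134715934491375889654103815973516296, 215601)) = Add(Rational(-771861168, 1481), Rational(-423134715934491375889654103815973516296, 215601)) = Rational(-626662514298981727692577727917870817316344, 319305081)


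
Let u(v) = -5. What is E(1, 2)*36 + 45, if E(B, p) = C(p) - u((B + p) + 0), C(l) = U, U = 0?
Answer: 225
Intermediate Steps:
C(l) = 0
E(B, p) = 5 (E(B, p) = 0 - 1*(-5) = 0 + 5 = 5)
E(1, 2)*36 + 45 = 5*36 + 45 = 180 + 45 = 225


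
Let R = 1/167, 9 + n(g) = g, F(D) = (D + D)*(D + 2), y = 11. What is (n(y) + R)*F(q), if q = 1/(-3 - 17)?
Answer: -2613/6680 ≈ -0.39117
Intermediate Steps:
q = -1/20 (q = 1/(-20) = -1/20 ≈ -0.050000)
F(D) = 2*D*(2 + D) (F(D) = (2*D)*(2 + D) = 2*D*(2 + D))
n(g) = -9 + g
R = 1/167 ≈ 0.0059880
(n(y) + R)*F(q) = ((-9 + 11) + 1/167)*(2*(-1/20)*(2 - 1/20)) = (2 + 1/167)*(2*(-1/20)*(39/20)) = (335/167)*(-39/200) = -2613/6680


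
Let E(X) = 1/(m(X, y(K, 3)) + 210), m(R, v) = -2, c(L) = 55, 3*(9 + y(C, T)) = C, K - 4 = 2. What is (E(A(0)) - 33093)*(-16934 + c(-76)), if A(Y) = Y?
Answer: 116183946497/208 ≈ 5.5858e+8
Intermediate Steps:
K = 6 (K = 4 + 2 = 6)
y(C, T) = -9 + C/3
E(X) = 1/208 (E(X) = 1/(-2 + 210) = 1/208)
(E(A(0)) - 33093)*(-16934 + c(-76)) = (1/208 - 33093)*(-16934 + 55) = -6883343/208*(-16879) = 116183946497/208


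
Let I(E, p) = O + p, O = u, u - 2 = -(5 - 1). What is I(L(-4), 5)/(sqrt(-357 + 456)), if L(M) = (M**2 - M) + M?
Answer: sqrt(11)/11 ≈ 0.30151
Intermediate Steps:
u = -2 (u = 2 - (5 - 1) = 2 - 1*4 = 2 - 4 = -2)
O = -2
L(M) = M**2
I(E, p) = -2 + p
I(L(-4), 5)/(sqrt(-357 + 456)) = (-2 + 5)/(sqrt(-357 + 456)) = 3/(sqrt(99)) = 3/((3*sqrt(11))) = 3*(sqrt(11)/33) = sqrt(11)/11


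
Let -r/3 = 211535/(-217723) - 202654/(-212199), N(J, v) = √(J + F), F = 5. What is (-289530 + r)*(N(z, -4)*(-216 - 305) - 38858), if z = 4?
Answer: 180229939718448332387/15400200959 ≈ 1.1703e+10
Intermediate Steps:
N(J, v) = √(5 + J) (N(J, v) = √(J + 5) = √(5 + J))
r = 765078623/15400200959 (r = -3*(211535/(-217723) - 202654/(-212199)) = -3*(211535*(-1/217723) - 202654*(-1/212199)) = -3*(-211535/217723 + 202654/212199) = -3*(-765078623/46200602877) = 765078623/15400200959 ≈ 0.049680)
(-289530 + r)*(N(z, -4)*(-216 - 305) - 38858) = (-289530 + 765078623/15400200959)*(√(5 + 4)*(-216 - 305) - 38858) = -4458819418580647*(√9*(-521) - 38858)/15400200959 = -4458819418580647*(3*(-521) - 38858)/15400200959 = -4458819418580647*(-1563 - 38858)/15400200959 = -4458819418580647/15400200959*(-40421) = 180229939718448332387/15400200959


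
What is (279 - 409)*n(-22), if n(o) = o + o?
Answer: 5720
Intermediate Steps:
n(o) = 2*o
(279 - 409)*n(-22) = (279 - 409)*(2*(-22)) = -130*(-44) = 5720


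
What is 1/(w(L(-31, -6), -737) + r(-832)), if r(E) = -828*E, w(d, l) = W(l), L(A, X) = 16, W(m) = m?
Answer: 1/688159 ≈ 1.4532e-6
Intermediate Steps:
w(d, l) = l
1/(w(L(-31, -6), -737) + r(-832)) = 1/(-737 - 828*(-832)) = 1/(-737 + 688896) = 1/688159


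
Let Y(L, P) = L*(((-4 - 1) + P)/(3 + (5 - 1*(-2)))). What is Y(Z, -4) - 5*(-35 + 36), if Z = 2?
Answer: -34/5 ≈ -6.8000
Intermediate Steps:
Y(L, P) = L*(-½ + P/10) (Y(L, P) = L*((-5 + P)/(3 + (5 + 2))) = L*((-5 + P)/(3 + 7)) = L*((-5 + P)/10) = L*((-5 + P)*(⅒)) = L*(-½ + P/10))
Y(Z, -4) - 5*(-35 + 36) = (⅒)*2*(-5 - 4) - 5*(-35 + 36) = (⅒)*2*(-9) - 5*1 = -9/5 - 5 = -34/5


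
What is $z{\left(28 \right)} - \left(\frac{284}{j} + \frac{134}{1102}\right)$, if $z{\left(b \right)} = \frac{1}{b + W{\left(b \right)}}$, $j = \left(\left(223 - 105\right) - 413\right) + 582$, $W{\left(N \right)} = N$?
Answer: $- \frac{1383113}{1265096} \approx -1.0933$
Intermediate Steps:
$j = 287$ ($j = \left(\left(223 - 105\right) - 413\right) + 582 = \left(118 - 413\right) + 582 = -295 + 582 = 287$)
$z{\left(b \right)} = \frac{1}{2 b}$ ($z{\left(b \right)} = \frac{1}{b + b} = \frac{1}{2 b}$)
$z{\left(28 \right)} - \left(\frac{284}{j} + \frac{134}{1102}\right) = \frac{1}{2 \cdot 28} - \left(\frac{284}{287} + \frac{134}{1102}\right) = \frac{1}{2} \cdot \frac{1}{28} - \left(284 \cdot \frac{1}{287} + 134 \cdot \frac{1}{1102}\right) = \frac{1}{56} - \left(\frac{284}{287} + \frac{67}{551}\right) = \frac{1}{56} - \frac{175713}{158137} = - \frac{1383113}{1265096}$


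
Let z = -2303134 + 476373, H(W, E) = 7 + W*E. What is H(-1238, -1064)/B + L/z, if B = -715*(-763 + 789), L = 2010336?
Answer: -222150270829/3087226090 ≈ -71.958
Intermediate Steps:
B = -18590 (B = -715*26 = -18590)
H(W, E) = 7 + E*W
z = -1826761
H(-1238, -1064)/B + L/z = (7 - 1064*(-1238))/(-18590) + 2010336/(-1826761) = (7 + 1317232)*(-1/18590) + 2010336*(-1/1826761) = 1317239*(-1/18590) - 2010336/1826761 = -119749/1690 - 2010336/1826761 = -222150270829/3087226090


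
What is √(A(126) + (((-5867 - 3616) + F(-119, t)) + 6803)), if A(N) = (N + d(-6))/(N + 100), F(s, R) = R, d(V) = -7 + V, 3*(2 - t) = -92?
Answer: I*√95286/6 ≈ 51.447*I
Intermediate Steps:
t = 98/3 (t = 2 - ⅓*(-92) = 2 + 92/3 = 98/3 ≈ 32.667)
A(N) = (-13 + N)/(100 + N) (A(N) = (N + (-7 - 6))/(N + 100) = (N - 13)/(100 + N) = (-13 + N)/(100 + N))
√(A(126) + (((-5867 - 3616) + F(-119, t)) + 6803)) = √((-13 + 126)/(100 + 126) + (((-5867 - 3616) + 98/3) + 6803)) = √(113/226 + ((-9483 + 98/3) + 6803)) = √((1/226)*113 + (-28351/3 + 6803)) = √(½ - 7942/3) = √(-15881/6) = I*√95286/6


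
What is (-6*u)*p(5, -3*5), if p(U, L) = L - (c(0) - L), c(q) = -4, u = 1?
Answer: 156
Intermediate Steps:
p(U, L) = 4 + 2*L (p(U, L) = L - (-4 - L) = L + (4 + L) = 4 + 2*L)
(-6*u)*p(5, -3*5) = (-6*1)*(4 + 2*(-3*5)) = -6*(4 + 2*(-15)) = -6*(4 - 30) = -6*(-26) = 156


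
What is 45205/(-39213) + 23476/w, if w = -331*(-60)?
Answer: 1899424/64897515 ≈ 0.029268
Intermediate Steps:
w = 19860
45205/(-39213) + 23476/w = 45205/(-39213) + 23476/19860 = 45205*(-1/39213) + 23476*(1/19860) = -45205/39213 + 5869/4965 = 1899424/64897515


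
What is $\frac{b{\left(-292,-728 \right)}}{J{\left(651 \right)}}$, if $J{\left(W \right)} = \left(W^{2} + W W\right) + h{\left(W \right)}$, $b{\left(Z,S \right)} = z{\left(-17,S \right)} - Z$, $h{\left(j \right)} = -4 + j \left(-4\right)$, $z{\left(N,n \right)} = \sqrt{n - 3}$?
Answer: $\frac{146}{422497} + \frac{i \sqrt{731}}{844994} \approx 0.00034556 + 3.1997 \cdot 10^{-5} i$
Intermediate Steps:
$z{\left(N,n \right)} = \sqrt{-3 + n}$
$h{\left(j \right)} = -4 - 4 j$
$b{\left(Z,S \right)} = \sqrt{-3 + S} - Z$
$J{\left(W \right)} = -4 - 4 W + 2 W^{2}$ ($J{\left(W \right)} = \left(W^{2} + W W\right) - \left(4 + 4 W\right) = \left(W^{2} + W^{2}\right) - \left(4 + 4 W\right) = 2 W^{2} - \left(4 + 4 W\right) = -4 - 4 W + 2 W^{2}$)
$\frac{b{\left(-292,-728 \right)}}{J{\left(651 \right)}} = \frac{\sqrt{-3 - 728} - -292}{-4 - 2604 + 2 \cdot 651^{2}} = \frac{\sqrt{-731} + 292}{-4 - 2604 + 2 \cdot 423801} = \frac{i \sqrt{731} + 292}{-4 - 2604 + 847602} = \frac{292 + i \sqrt{731}}{844994} = \left(292 + i \sqrt{731}\right) \frac{1}{844994} = \frac{146}{422497} + \frac{i \sqrt{731}}{844994}$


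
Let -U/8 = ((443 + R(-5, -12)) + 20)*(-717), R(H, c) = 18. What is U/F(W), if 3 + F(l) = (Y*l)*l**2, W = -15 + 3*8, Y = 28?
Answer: 919672/6803 ≈ 135.19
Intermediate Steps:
W = 9 (W = -15 + 24 = 9)
F(l) = -3 + 28*l**3 (F(l) = -3 + (28*l)*l**2 = -3 + 28*l**3)
U = 2759016 (U = -8*((443 + 18) + 20)*(-717) = -8*(461 + 20)*(-717) = -3848*(-717) = -8*(-344877) = 2759016)
U/F(W) = 2759016/(-3 + 28*9**3) = 2759016/(-3 + 28*729) = 2759016/(-3 + 20412) = 2759016/20409 = 2759016*(1/20409) = 919672/6803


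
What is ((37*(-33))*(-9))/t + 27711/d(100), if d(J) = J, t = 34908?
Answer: 40351437/145450 ≈ 277.42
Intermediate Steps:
((37*(-33))*(-9))/t + 27711/d(100) = ((37*(-33))*(-9))/34908 + 27711/100 = -1221*(-9)*(1/34908) + 27711*(1/100) = 10989*(1/34908) + 27711/100 = 3663/11636 + 27711/100 = 40351437/145450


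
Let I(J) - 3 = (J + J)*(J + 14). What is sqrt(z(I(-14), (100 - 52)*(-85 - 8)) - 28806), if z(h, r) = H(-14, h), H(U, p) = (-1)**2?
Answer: I*sqrt(28805) ≈ 169.72*I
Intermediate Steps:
H(U, p) = 1
I(J) = 3 + 2*J*(14 + J) (I(J) = 3 + (J + J)*(J + 14) = 3 + (2*J)*(14 + J) = 3 + 2*J*(14 + J))
z(h, r) = 1
sqrt(z(I(-14), (100 - 52)*(-85 - 8)) - 28806) = sqrt(1 - 28806) = sqrt(-28805) = I*sqrt(28805)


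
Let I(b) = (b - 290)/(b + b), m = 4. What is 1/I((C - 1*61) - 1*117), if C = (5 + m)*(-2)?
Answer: 196/243 ≈ 0.80658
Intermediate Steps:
C = -18 (C = (5 + 4)*(-2) = 9*(-2) = -18)
I(b) = (-290 + b)/(2*b) (I(b) = (-290 + b)/((2*b)) = (-290 + b)*(1/(2*b)) = (-290 + b)/(2*b))
1/I((C - 1*61) - 1*117) = 1/((-290 + ((-18 - 1*61) - 1*117))/(2*((-18 - 1*61) - 1*117))) = 1/((-290 + ((-18 - 61) - 117))/(2*((-18 - 61) - 117))) = 1/((-290 + (-79 - 117))/(2*(-79 - 117))) = 1/((1/2)*(-290 - 196)/(-196)) = 1/((1/2)*(-1/196)*(-486)) = 1/(243/196) = 196/243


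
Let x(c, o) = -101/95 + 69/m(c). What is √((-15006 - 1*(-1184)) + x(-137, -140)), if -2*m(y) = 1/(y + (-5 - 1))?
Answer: √53346205/95 ≈ 76.883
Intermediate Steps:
m(y) = -1/(2*(-6 + y)) (m(y) = -1/(2*(y + (-5 - 1))) = -1/(2*(y - 6)) = -1/(2*(-6 + y)))
x(c, o) = 78559/95 - 138*c (x(c, o) = -101/95 + 69/((-1/(-12 + 2*c))) = -101*1/95 + 69*(12 - 2*c) = -101/95 + (828 - 138*c) = 78559/95 - 138*c)
√((-15006 - 1*(-1184)) + x(-137, -140)) = √((-15006 - 1*(-1184)) + (78559/95 - 138*(-137))) = √((-15006 + 1184) + (78559/95 + 18906)) = √(-13822 + 1874629/95) = √(561539/95) = √53346205/95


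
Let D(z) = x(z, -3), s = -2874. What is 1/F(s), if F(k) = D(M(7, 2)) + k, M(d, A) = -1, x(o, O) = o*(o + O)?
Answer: -1/2870 ≈ -0.00034843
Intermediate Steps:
x(o, O) = o*(O + o)
D(z) = z*(-3 + z)
F(k) = 4 + k (F(k) = -(-3 - 1) + k = -1*(-4) + k = 4 + k)
1/F(s) = 1/(4 - 2874) = 1/(-2870) = -1/2870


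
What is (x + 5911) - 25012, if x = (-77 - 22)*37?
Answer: -22764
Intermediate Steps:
x = -3663 (x = -99*37 = -3663)
(x + 5911) - 25012 = (-3663 + 5911) - 25012 = 2248 - 25012 = -22764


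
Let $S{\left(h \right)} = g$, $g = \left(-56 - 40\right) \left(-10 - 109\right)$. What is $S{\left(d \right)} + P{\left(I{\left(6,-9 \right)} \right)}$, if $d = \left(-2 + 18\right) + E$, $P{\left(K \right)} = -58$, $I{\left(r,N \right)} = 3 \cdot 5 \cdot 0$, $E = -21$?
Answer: $11366$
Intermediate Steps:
$I{\left(r,N \right)} = 0$ ($I{\left(r,N \right)} = 15 \cdot 0 = 0$)
$d = -5$ ($d = \left(-2 + 18\right) - 21 = 16 - 21 = -5$)
$g = 11424$ ($g = \left(-96\right) \left(-119\right) = 11424$)
$S{\left(h \right)} = 11424$
$S{\left(d \right)} + P{\left(I{\left(6,-9 \right)} \right)} = 11424 - 58 = 11366$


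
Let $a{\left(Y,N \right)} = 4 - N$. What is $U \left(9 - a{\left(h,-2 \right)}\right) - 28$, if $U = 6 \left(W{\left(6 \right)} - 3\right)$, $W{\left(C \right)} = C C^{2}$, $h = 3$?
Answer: $3806$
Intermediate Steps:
$W{\left(C \right)} = C^{3}$
$U = 1278$ ($U = 6 \left(6^{3} - 3\right) = 6 \left(216 - 3\right) = 6 \cdot 213 = 1278$)
$U \left(9 - a{\left(h,-2 \right)}\right) - 28 = 1278 \left(9 - \left(4 - -2\right)\right) - 28 = 1278 \left(9 - \left(4 + 2\right)\right) - 28 = 1278 \left(9 - 6\right) - 28 = 1278 \cdot 3 - 28 = 3834 - 28 = 3806$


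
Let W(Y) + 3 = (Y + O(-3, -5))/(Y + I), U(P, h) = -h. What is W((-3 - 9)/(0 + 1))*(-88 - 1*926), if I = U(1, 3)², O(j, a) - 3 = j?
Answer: -1014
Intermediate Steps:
O(j, a) = 3 + j
I = 9 (I = (-1*3)² = (-3)² = 9)
W(Y) = -3 + Y/(9 + Y) (W(Y) = -3 + (Y + (3 - 3))/(Y + 9) = -3 + (Y + 0)/(9 + Y) = -3 + Y/(9 + Y))
W((-3 - 9)/(0 + 1))*(-88 - 1*926) = ((-27 - 2*(-3 - 9)/(0 + 1))/(9 + (-3 - 9)/(0 + 1)))*(-88 - 1*926) = ((-27 - (-24)/1)/(9 - 12/1))*(-88 - 926) = ((-27 - (-24))/(9 - 12*1))*(-1014) = ((-27 - 2*(-12))/(9 - 12))*(-1014) = ((-27 + 24)/(-3))*(-1014) = -⅓*(-3)*(-1014) = 1*(-1014) = -1014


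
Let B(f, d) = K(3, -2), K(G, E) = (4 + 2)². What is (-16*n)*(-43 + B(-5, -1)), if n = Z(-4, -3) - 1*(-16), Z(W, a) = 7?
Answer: 2576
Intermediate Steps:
K(G, E) = 36 (K(G, E) = 6² = 36)
B(f, d) = 36
n = 23 (n = 7 - 1*(-16) = 7 + 16 = 23)
(-16*n)*(-43 + B(-5, -1)) = (-16*23)*(-43 + 36) = -368*(-7) = 2576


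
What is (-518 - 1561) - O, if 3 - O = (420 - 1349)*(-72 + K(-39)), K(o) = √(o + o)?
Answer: 64806 - 929*I*√78 ≈ 64806.0 - 8204.7*I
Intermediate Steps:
K(o) = √2*√o (K(o) = √(2*o) = √2*√o)
O = -66885 + 929*I*√78 (O = 3 - (420 - 1349)*(-72 + √2*√(-39)) = 3 - (-929)*(-72 + √2*(I*√39)) = 3 - (-929)*(-72 + I*√78) = 3 - (66888 - 929*I*√78) = 3 + (-66888 + 929*I*√78) = -66885 + 929*I*√78 ≈ -66885.0 + 8204.7*I)
(-518 - 1561) - O = (-518 - 1561) - (-66885 + 929*I*√78) = -2079 + (66885 - 929*I*√78) = 64806 - 929*I*√78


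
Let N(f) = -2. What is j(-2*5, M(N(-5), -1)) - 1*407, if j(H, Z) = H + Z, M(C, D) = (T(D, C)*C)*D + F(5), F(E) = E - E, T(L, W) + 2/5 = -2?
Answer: -2109/5 ≈ -421.80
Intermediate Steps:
T(L, W) = -12/5 (T(L, W) = -⅖ - 2 = -12/5)
F(E) = 0
M(C, D) = -12*C*D/5 (M(C, D) = (-12*C/5)*D + 0 = -12*C*D/5 + 0 = -12*C*D/5)
j(-2*5, M(N(-5), -1)) - 1*407 = (-2*5 - 12/5*(-2)*(-1)) - 1*407 = (-10 - 24/5) - 407 = -74/5 - 407 = -2109/5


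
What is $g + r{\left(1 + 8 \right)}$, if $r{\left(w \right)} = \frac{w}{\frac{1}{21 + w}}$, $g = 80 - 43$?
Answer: $307$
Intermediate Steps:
$g = 37$ ($g = 80 - 43 = 37$)
$r{\left(w \right)} = w \left(21 + w\right)$
$g + r{\left(1 + 8 \right)} = 37 + \left(1 + 8\right) \left(21 + \left(1 + 8\right)\right) = 37 + 9 \left(21 + 9\right) = 37 + 9 \cdot 30 = 37 + 270 = 307$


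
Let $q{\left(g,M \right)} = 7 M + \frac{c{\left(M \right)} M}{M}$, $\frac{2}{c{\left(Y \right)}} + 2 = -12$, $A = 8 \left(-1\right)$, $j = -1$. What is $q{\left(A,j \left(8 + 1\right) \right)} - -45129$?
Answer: $\frac{315461}{7} \approx 45066.0$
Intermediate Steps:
$A = -8$
$c{\left(Y \right)} = - \frac{1}{7}$ ($c{\left(Y \right)} = \frac{2}{-2 - 12} = \frac{2}{-14} = 2 \left(- \frac{1}{14}\right) = - \frac{1}{7}$)
$q{\left(g,M \right)} = - \frac{1}{7} + 7 M$ ($q{\left(g,M \right)} = 7 M + \frac{\left(- \frac{1}{7}\right) M}{M} = 7 M - \frac{1}{7} = - \frac{1}{7} + 7 M$)
$q{\left(A,j \left(8 + 1\right) \right)} - -45129 = \left(- \frac{1}{7} + 7 \left(- (8 + 1)\right)\right) - -45129 = \left(- \frac{1}{7} + 7 \left(\left(-1\right) 9\right)\right) + 45129 = \left(- \frac{1}{7} + 7 \left(-9\right)\right) + 45129 = \left(- \frac{1}{7} - 63\right) + 45129 = - \frac{442}{7} + 45129 = \frac{315461}{7}$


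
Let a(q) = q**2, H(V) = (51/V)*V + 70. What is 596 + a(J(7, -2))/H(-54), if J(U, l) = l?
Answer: 72120/121 ≈ 596.03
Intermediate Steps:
H(V) = 121 (H(V) = 51 + 70 = 121)
596 + a(J(7, -2))/H(-54) = 596 + (-2)**2/121 = 596 + 4*(1/121) = 596 + 4/121 = 72120/121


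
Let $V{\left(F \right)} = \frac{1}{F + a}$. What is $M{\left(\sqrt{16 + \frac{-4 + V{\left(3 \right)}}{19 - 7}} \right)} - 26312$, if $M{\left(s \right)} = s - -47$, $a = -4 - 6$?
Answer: $-26265 + \frac{\sqrt{27615}}{42} \approx -26261.0$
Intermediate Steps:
$a = -10$ ($a = -4 - 6 = -10$)
$V{\left(F \right)} = \frac{1}{-10 + F}$ ($V{\left(F \right)} = \frac{1}{F - 10} = \frac{1}{-10 + F}$)
$M{\left(s \right)} = 47 + s$ ($M{\left(s \right)} = s + 47 = 47 + s$)
$M{\left(\sqrt{16 + \frac{-4 + V{\left(3 \right)}}{19 - 7}} \right)} - 26312 = \left(47 + \sqrt{16 + \frac{-4 + \frac{1}{-10 + 3}}{19 - 7}}\right) - 26312 = \left(47 + \sqrt{16 + \frac{-4 + \frac{1}{-7}}{12}}\right) - 26312 = \left(47 + \sqrt{16 + \left(-4 - \frac{1}{7}\right) \frac{1}{12}}\right) - 26312 = \left(47 + \sqrt{16 - \frac{29}{84}}\right) - 26312 = \left(47 + \sqrt{\frac{1315}{84}}\right) - 26312 = \left(47 + \frac{\sqrt{27615}}{42}\right) - 26312 = -26265 + \frac{\sqrt{27615}}{42}$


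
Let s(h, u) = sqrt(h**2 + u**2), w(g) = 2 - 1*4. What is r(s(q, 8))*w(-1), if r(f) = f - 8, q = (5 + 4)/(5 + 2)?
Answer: 16 - 2*sqrt(3217)/7 ≈ -0.20532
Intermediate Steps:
q = 9/7 ≈ 1.2857
w(g) = -2 (w(g) = 2 - 4 = -2)
r(f) = -8 + f
r(s(q, 8))*w(-1) = (-8 + sqrt((9/7)**2 + 8**2))*(-2) = (-8 + sqrt(81/49 + 64))*(-2) = (-8 + sqrt(3217/49))*(-2) = (-8 + sqrt(3217)/7)*(-2) = 16 - 2*sqrt(3217)/7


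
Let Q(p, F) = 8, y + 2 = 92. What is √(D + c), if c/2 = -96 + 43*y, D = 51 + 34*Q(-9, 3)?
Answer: √7871 ≈ 88.719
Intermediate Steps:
y = 90 (y = -2 + 92 = 90)
D = 323 (D = 51 + 34*8 = 51 + 272 = 323)
c = 7548 (c = 2*(-96 + 43*90) = 2*(-96 + 3870) = 2*3774 = 7548)
√(D + c) = √(323 + 7548) = √7871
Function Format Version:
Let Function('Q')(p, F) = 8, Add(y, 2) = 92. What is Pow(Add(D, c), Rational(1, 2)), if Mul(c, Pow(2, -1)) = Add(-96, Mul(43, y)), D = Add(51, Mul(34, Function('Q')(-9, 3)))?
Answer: Pow(7871, Rational(1, 2)) ≈ 88.719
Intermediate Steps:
y = 90 (y = Add(-2, 92) = 90)
D = 323 (D = Add(51, Mul(34, 8)) = Add(51, 272) = 323)
c = 7548 (c = Mul(2, Add(-96, Mul(43, 90))) = Mul(2, Add(-96, 3870)) = Mul(2, 3774) = 7548)
Pow(Add(D, c), Rational(1, 2)) = Pow(Add(323, 7548), Rational(1, 2)) = Pow(7871, Rational(1, 2))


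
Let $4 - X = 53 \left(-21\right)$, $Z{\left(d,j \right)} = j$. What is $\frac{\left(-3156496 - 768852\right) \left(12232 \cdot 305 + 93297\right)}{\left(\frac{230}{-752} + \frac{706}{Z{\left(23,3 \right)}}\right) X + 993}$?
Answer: $- \frac{16932131072431008}{297249091} \approx -5.6963 \cdot 10^{7}$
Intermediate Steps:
$X = 1117$ ($X = 4 - 53 \left(-21\right) = 4 - -1113 = 4 + 1113 = 1117$)
$\frac{\left(-3156496 - 768852\right) \left(12232 \cdot 305 + 93297\right)}{\left(\frac{230}{-752} + \frac{706}{Z{\left(23,3 \right)}}\right) X + 993} = \frac{\left(-3156496 - 768852\right) \left(12232 \cdot 305 + 93297\right)}{\left(\frac{230}{-752} + \frac{706}{3}\right) 1117 + 993} = \frac{\left(-3925348\right) \left(3730760 + 93297\right)}{\left(230 \left(- \frac{1}{752}\right) + 706 \cdot \frac{1}{3}\right) 1117 + 993} = \frac{\left(-3925348\right) 3824057}{\left(- \frac{115}{376} + \frac{706}{3}\right) 1117 + 993} = - \frac{15010754496836}{\frac{265111}{1128} \cdot 1117 + 993} = - \frac{15010754496836}{\frac{296128987}{1128} + 993} = - \frac{15010754496836}{\frac{297249091}{1128}} = \left(-15010754496836\right) \frac{1128}{297249091} = - \frac{16932131072431008}{297249091}$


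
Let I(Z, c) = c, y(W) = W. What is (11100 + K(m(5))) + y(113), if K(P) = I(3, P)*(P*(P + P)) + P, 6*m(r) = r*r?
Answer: 1227079/108 ≈ 11362.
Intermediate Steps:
m(r) = r²/6 (m(r) = (r*r)/6 = r²/6)
K(P) = P + 2*P³ (K(P) = P*(P*(P + P)) + P = P*(P*(2*P)) + P = P*(2*P²) + P = 2*P³ + P = P + 2*P³)
(11100 + K(m(5))) + y(113) = (11100 + ((⅙)*5² + 2*((⅙)*5²)³)) + 113 = (11100 + ((⅙)*25 + 2*((⅙)*25)³)) + 113 = (11100 + (25/6 + 2*(25/6)³)) + 113 = (11100 + (25/6 + 2*(15625/216))) + 113 = (11100 + (25/6 + 15625/108)) + 113 = (11100 + 16075/108) + 113 = 1214875/108 + 113 = 1227079/108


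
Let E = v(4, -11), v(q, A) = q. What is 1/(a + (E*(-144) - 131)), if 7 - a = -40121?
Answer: 1/39421 ≈ 2.5367e-5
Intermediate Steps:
a = 40128 (a = 7 - 1*(-40121) = 7 + 40121 = 40128)
E = 4
1/(a + (E*(-144) - 131)) = 1/(40128 + (4*(-144) - 131)) = 1/(40128 + (-576 - 131)) = 1/(40128 - 707) = 1/39421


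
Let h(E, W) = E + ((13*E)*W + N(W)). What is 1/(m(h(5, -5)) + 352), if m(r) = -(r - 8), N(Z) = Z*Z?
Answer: 1/655 ≈ 0.0015267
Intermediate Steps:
N(Z) = Z²
h(E, W) = E + W² + 13*E*W (h(E, W) = E + ((13*E)*W + W²) = E + (13*E*W + W²) = E + (W² + 13*E*W) = E + W² + 13*E*W)
m(r) = 8 - r (m(r) = -(-8 + r) = 8 - r)
1/(m(h(5, -5)) + 352) = 1/((8 - (5 + (-5)² + 13*5*(-5))) + 352) = 1/((8 - (5 + 25 - 325)) + 352) = 1/((8 - 1*(-295)) + 352) = 1/((8 + 295) + 352) = 1/(303 + 352) = 1/655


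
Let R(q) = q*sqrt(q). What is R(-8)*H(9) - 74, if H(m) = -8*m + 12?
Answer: -74 + 960*I*sqrt(2) ≈ -74.0 + 1357.6*I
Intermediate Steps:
R(q) = q**(3/2)
H(m) = 12 - 8*m
R(-8)*H(9) - 74 = (-8)**(3/2)*(12 - 8*9) - 74 = (-16*I*sqrt(2))*(12 - 72) - 74 = -16*I*sqrt(2)*(-60) - 74 = 960*I*sqrt(2) - 74 = -74 + 960*I*sqrt(2)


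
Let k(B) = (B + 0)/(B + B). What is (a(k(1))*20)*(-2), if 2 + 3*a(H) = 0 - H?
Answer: 100/3 ≈ 33.333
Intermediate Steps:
k(B) = ½ (k(B) = B/((2*B)) = B*(1/(2*B)) = ½)
a(H) = -⅔ - H/3 (a(H) = -⅔ + (0 - H)/3 = -⅔ + (-H)/3 = -⅔ - H/3)
(a(k(1))*20)*(-2) = ((-⅔ - ⅓*½)*20)*(-2) = ((-⅔ - ⅙)*20)*(-2) = -⅚*20*(-2) = -50/3*(-2) = 100/3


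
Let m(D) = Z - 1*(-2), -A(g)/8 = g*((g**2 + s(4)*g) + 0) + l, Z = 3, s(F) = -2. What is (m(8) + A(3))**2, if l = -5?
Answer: 729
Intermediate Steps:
A(g) = 40 - 8*g*(g**2 - 2*g) (A(g) = -8*(g*((g**2 - 2*g) + 0) - 5) = -8*(g*(g**2 - 2*g) - 5) = -8*(-5 + g*(g**2 - 2*g)) = 40 - 8*g*(g**2 - 2*g))
m(D) = 5 (m(D) = 3 - 1*(-2) = 3 + 2 = 5)
(m(8) + A(3))**2 = (5 + (40 - 8*3**3 + 16*3**2))**2 = (5 + (40 - 8*27 + 16*9))**2 = (5 + (40 - 216 + 144))**2 = (5 - 32)**2 = (-27)**2 = 729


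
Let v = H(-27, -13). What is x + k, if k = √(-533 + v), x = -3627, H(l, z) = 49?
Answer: -3627 + 22*I ≈ -3627.0 + 22.0*I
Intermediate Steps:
v = 49
k = 22*I (k = √(-533 + 49) = √(-484) = 22*I ≈ 22.0*I)
x + k = -3627 + 22*I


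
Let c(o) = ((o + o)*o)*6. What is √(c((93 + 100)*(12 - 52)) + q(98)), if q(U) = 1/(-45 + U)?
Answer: √2008942867253/53 ≈ 26743.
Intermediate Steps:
c(o) = 12*o² (c(o) = ((2*o)*o)*6 = (2*o²)*6 = 12*o²)
√(c((93 + 100)*(12 - 52)) + q(98)) = √(12*((93 + 100)*(12 - 52))² + 1/(-45 + 98)) = √(12*(193*(-40))² + 1/53) = √(12*(-7720)² + 1/53) = √(12*59598400 + 1/53) = √(715180800 + 1/53) = √(37904582401/53) = √2008942867253/53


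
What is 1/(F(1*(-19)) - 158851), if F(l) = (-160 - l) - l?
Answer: -1/158973 ≈ -6.2904e-6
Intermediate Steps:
F(l) = -160 - 2*l
1/(F(1*(-19)) - 158851) = 1/((-160 - 2*(-19)) - 158851) = 1/((-160 + 38) - 158851) = 1/(-122 - 158851) = 1/(-158973) = -1/158973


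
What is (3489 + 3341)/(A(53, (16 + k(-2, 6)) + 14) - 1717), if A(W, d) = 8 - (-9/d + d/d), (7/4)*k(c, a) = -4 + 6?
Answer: -1488940/372717 ≈ -3.9948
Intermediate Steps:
k(c, a) = 8/7 (k(c, a) = 4*(-4 + 6)/7 = (4/7)*2 = 8/7)
A(W, d) = 7 + 9/d (A(W, d) = 8 - (-9/d + 1) = 8 - (1 - 9/d) = 8 + (-1 + 9/d) = 7 + 9/d)
(3489 + 3341)/(A(53, (16 + k(-2, 6)) + 14) - 1717) = (3489 + 3341)/((7 + 9/((16 + 8/7) + 14)) - 1717) = 6830/((7 + 9/(120/7 + 14)) - 1717) = 6830/((7 + 9/(218/7)) - 1717) = 6830/((7 + 9*(7/218)) - 1717) = 6830/((7 + 63/218) - 1717) = 6830/(1589/218 - 1717) = 6830/(-372717/218) = 6830*(-218/372717) = -1488940/372717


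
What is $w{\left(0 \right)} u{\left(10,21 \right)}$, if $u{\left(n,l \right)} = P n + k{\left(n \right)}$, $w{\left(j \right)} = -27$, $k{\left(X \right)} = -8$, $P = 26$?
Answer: $-6804$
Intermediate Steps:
$u{\left(n,l \right)} = -8 + 26 n$ ($u{\left(n,l \right)} = 26 n - 8 = -8 + 26 n$)
$w{\left(0 \right)} u{\left(10,21 \right)} = - 27 \left(-8 + 26 \cdot 10\right) = - 27 \left(-8 + 260\right) = \left(-27\right) 252 = -6804$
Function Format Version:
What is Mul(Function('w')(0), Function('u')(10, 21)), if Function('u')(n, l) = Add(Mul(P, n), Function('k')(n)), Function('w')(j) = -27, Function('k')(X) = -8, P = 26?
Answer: -6804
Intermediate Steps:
Function('u')(n, l) = Add(-8, Mul(26, n)) (Function('u')(n, l) = Add(Mul(26, n), -8) = Add(-8, Mul(26, n)))
Mul(Function('w')(0), Function('u')(10, 21)) = Mul(-27, Add(-8, Mul(26, 10))) = Mul(-27, Add(-8, 260)) = Mul(-27, 252) = -6804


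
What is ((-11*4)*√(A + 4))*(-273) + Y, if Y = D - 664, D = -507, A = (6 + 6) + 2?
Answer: -1171 + 36036*√2 ≈ 49792.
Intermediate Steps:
A = 14 (A = 12 + 2 = 14)
Y = -1171 (Y = -507 - 664 = -1171)
((-11*4)*√(A + 4))*(-273) + Y = ((-11*4)*√(14 + 4))*(-273) - 1171 = -132*√2*(-273) - 1171 = 36036*√2 - 1171 = -1171 + 36036*√2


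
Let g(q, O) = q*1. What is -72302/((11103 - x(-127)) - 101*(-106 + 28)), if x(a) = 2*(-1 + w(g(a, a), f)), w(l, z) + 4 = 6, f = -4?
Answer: -72302/18979 ≈ -3.8096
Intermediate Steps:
g(q, O) = q
w(l, z) = 2 (w(l, z) = -4 + 6 = 2)
x(a) = 2 (x(a) = 2*(-1 + 2) = 2*1 = 2)
-72302/((11103 - x(-127)) - 101*(-106 + 28)) = -72302/((11103 - 1*2) - 101*(-106 + 28)) = -72302/((11103 - 2) - 101*(-78)) = -72302/(11101 - 1*(-7878)) = -72302/(11101 + 7878) = -72302/18979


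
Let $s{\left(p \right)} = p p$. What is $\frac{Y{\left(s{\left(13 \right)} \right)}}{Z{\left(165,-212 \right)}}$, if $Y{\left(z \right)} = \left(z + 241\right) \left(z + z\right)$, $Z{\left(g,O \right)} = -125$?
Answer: $- \frac{27716}{25} \approx -1108.6$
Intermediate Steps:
$s{\left(p \right)} = p^{2}$
$Y{\left(z \right)} = 2 z \left(241 + z\right)$ ($Y{\left(z \right)} = \left(241 + z\right) 2 z = 2 z \left(241 + z\right)$)
$\frac{Y{\left(s{\left(13 \right)} \right)}}{Z{\left(165,-212 \right)}} = \frac{2 \cdot 13^{2} \left(241 + 13^{2}\right)}{-125} = 2 \cdot 169 \left(241 + 169\right) \left(- \frac{1}{125}\right) = 2 \cdot 169 \cdot 410 \left(- \frac{1}{125}\right) = 138580 \left(- \frac{1}{125}\right) = - \frac{27716}{25}$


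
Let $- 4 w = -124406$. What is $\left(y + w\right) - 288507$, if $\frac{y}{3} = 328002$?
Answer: $\frac{1453201}{2} \approx 7.266 \cdot 10^{5}$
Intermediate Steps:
$y = 984006$ ($y = 3 \cdot 328002 = 984006$)
$w = \frac{62203}{2}$ ($w = \left(- \frac{1}{4}\right) \left(-124406\right) = \frac{62203}{2} \approx 31102.0$)
$\left(y + w\right) - 288507 = \left(984006 + \frac{62203}{2}\right) - 288507 = \frac{2030215}{2} - 288507 = \frac{1453201}{2}$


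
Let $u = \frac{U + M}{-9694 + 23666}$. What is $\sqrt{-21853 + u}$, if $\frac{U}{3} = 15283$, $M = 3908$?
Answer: $\frac{i \sqrt{1066344293987}}{6986} \approx 147.82 i$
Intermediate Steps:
$U = 45849$ ($U = 3 \cdot 15283 = 45849$)
$u = \frac{49757}{13972}$ ($u = \frac{45849 + 3908}{-9694 + 23666} = \frac{49757}{13972} \approx 3.5612$)
$\sqrt{-21853 + u} = \sqrt{-21853 + \frac{49757}{13972}} = \sqrt{- \frac{305280359}{13972}} = \frac{i \sqrt{1066344293987}}{6986}$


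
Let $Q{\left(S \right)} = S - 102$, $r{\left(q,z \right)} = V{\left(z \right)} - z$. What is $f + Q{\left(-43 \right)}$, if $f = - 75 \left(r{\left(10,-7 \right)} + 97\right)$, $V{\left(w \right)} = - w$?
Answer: $-8470$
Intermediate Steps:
$r{\left(q,z \right)} = - 2 z$ ($r{\left(q,z \right)} = - z - z = - 2 z$)
$Q{\left(S \right)} = -102 + S$
$f = -8325$ ($f = - 75 \left(\left(-2\right) \left(-7\right) + 97\right) = - 75 \left(14 + 97\right) = \left(-75\right) 111 = -8325$)
$f + Q{\left(-43 \right)} = -8325 - 145 = -8470$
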